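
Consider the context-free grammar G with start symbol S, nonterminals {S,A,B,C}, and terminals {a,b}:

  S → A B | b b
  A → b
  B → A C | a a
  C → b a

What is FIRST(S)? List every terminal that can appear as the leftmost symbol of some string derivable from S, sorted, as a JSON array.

FIRST sets, iterate to fixpoint:
pass 1:
  A via A→b: +{b}
  B via B→A C: +{b}
  B via B→a a: +{a}
  C via C→b a: +{b}
  S via S→A B: +{b}
  FIRST(S)={b}  FIRST(A)={b}  FIRST(B)={a,b}  FIRST(C)={b}
pass 2: (stable)
  FIRST(S)={b}  FIRST(A)={b}  FIRST(B)={a,b}  FIRST(C)={b}

FIRST(S) = ["b"]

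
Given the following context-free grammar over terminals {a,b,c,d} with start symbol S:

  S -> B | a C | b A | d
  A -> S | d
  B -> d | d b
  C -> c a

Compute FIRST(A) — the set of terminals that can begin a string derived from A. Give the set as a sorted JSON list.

Compute FIRST by fixpoint:
[1]
  A via A→d: +{d}
  B via B→d: +{d}
  C via C→c a: +{c}
  S via S→B: +{d}
  S via S→a C: +{a}
  S via S→b A: +{b}
  FIRST(S)={a,b,d}  FIRST(A)={d}  FIRST(B)={d}  FIRST(C)={c}
[2]
  A via A→S: +{a,b}
  FIRST(S)={a,b,d}  FIRST(A)={a,b,d}  FIRST(B)={d}  FIRST(C)={c}
[3] (no change)
  FIRST(S)={a,b,d}  FIRST(A)={a,b,d}  FIRST(B)={d}  FIRST(C)={c}

FIRST(A) = ["a", "b", "d"]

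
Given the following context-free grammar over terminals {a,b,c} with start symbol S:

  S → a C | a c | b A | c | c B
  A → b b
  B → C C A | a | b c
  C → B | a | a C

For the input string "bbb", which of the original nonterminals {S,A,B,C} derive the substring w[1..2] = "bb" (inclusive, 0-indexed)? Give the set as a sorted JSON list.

Convert to CNF:
  S -> T0 A | T1 B | T2 C | T2 T1 | c
  A -> T0 T0
  B -> C X3 | T0 T1 | a
  C -> C X4 | T0 T1 | T2 C | a
  T0 -> b
  T1 -> c
  T2 -> a
  X3 -> C A
  X4 -> C A

CYK fill, restricted to cells inside w[1..2]:
  T[1,1] 'b' = {T0}  orig:{}
  T[2,2] 'b' = {T0}  orig:{}
  T[1,2] 'bb' = {A}

Original NTs in T[1,2] deriving "bb": ["A"]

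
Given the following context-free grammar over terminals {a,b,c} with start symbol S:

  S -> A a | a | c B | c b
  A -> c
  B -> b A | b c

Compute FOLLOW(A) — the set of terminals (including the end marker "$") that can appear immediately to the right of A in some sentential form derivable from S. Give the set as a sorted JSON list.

FIRST iteration:
round 1:
  A via A→c: +{c}
  B via B→b A: +{b}
  S via S→A a: +{c}
  S via S→a: +{a}
  FIRST(S)={a,c}  FIRST(A)={c}  FIRST(B)={b}
round 2: (no change)
  FIRST(S)={a,c}  FIRST(A)={c}  FIRST(B)={b}

FOLLOW sets:
initialize: $ ∈ FOLLOW(S)
iter 1:
  S→A a: FOLLOW(A) ⊇ FIRST(a) = {a}; new: +{a}
  S→c B: FOLLOW(B) ⊇ FOLLOW(S) ⊇ {$}; new: +{$}
  FOLLOW(S)={$}  FOLLOW(A)={a}  FOLLOW(B)={$}
iter 2:
  B→b A: FOLLOW(A) ⊇ FOLLOW(B) ⊇ {$}; new: +{$}
  FOLLOW(S)={$}  FOLLOW(A)={$,a}  FOLLOW(B)={$}
iter 3: (no change)
  FOLLOW(S)={$}  FOLLOW(A)={$,a}  FOLLOW(B)={$}

FOLLOW(A) = ["$", "a"]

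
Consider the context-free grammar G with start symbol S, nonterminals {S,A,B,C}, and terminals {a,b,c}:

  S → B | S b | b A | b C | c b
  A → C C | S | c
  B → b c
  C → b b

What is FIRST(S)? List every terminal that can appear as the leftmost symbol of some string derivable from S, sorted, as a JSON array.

FIRST iteration:
round 1:
  A via A→c: +{c}
  B via B→b c: +{b}
  C via C→b b: +{b}
  S via S→B: +{b}
  S via S→c b: +{c}
  S: {b,c}  A: {c}  B: {b}  C: {b}
round 2:
  A via A→C C: +{b}
  S: {b,c}  A: {b,c}  B: {b}  C: {b}
round 3: — fixpoint
  S: {b,c}  A: {b,c}  B: {b}  C: {b}

FIRST(S) = ["b", "c"]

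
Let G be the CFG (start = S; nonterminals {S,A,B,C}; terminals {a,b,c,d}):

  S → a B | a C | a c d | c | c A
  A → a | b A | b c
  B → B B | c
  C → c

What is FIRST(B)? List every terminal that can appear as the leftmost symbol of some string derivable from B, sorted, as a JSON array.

FIRST sets, iterate to fixpoint:
round 1:
  A via A→a: +{a}
  A via A→b A: +{b}
  B via B→c: +{c}
  C via C→c: +{c}
  S via S→a B: +{a}
  S via S→c: +{c}
  S: {a,c}  A: {a,b}  B: {c}  C: {c}
round 2: — fixpoint
  S: {a,c}  A: {a,b}  B: {c}  C: {c}

FIRST(B) = ["c"]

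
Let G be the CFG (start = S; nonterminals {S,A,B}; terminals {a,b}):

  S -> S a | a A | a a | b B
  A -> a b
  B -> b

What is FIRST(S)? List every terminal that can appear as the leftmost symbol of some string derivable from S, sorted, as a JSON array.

FIRST iteration:
[1]
  A via A→a b: +{a}
  B via B→b: +{b}
  S via S→a A: +{a}
  S via S→b B: +{b}
  S: {a,b}  A: {a}  B: {b}
[2] — fixpoint
  S: {a,b}  A: {a}  B: {b}

FIRST(S) = ["a", "b"]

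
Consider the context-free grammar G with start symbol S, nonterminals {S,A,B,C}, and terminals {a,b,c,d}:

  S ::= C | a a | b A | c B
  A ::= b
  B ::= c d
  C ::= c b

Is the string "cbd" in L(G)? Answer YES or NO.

Convert to CNF:
  S -> T0 B | T0 T2 | T2 A | T3 T3
  A -> b
  B -> T0 T1
  C -> T0 T2
  T0 -> c
  T1 -> d
  T2 -> b
  T3 -> a

CYK table (by increasing span):
  [0..0]={T0}  "c"  orig:{}
  [1..1]={A,T2}  "b"  orig:{A}
  [2..2]={T1}  "d"  orig:{}
  [0..1]={C,S}  "cb"
  [1..2]=∅  "bd"
  [0..2]=∅  "cbd"

S ∉ T[0,2] ⇒ NO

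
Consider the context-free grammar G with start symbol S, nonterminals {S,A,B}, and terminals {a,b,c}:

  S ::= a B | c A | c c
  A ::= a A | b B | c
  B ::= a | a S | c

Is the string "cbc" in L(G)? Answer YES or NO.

Convert to CNF:
  S -> T0 B | T2 A | T2 T2
  A -> T0 A | T1 B | c
  B -> T0 S | a | c
  T0 -> a
  T1 -> b
  T2 -> c

CYK table (by increasing span):
  T[0,0] 'c' = {A,B,T2}  orig:{A,B}
  T[1,1] 'b' = {T1}  orig:{}
  T[2,2] 'c' = {A,B,T2}  orig:{A,B}
  T[0,1] 'cb' = ∅
  T[1,2] 'bc' = {A}
  T[0,2] 'cbc' = {S}

S ∈ T[0,2] ⇒ YES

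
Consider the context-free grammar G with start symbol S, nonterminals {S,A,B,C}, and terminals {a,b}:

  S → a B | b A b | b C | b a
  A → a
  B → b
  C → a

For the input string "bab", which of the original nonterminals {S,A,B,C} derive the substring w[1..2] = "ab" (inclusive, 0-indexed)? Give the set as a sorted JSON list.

Convert to CNF:
  S -> T0 B | T1 C | T1 T0 | T1 X2
  A -> a
  B -> b
  C -> a
  T0 -> a
  T1 -> b
  X2 -> A T1

CYK table (by increasing span) — only the sub-triangle for w[1..2]:
  T[1,1] 'a' = {A,C,T0}  orig:{A,C}
  T[2,2] 'b' = {B,T1}  orig:{B}
  T[1,2] 'ab' = {S,X2}  orig:{S}

Original NTs in T[1,2] deriving "ab": ["S"]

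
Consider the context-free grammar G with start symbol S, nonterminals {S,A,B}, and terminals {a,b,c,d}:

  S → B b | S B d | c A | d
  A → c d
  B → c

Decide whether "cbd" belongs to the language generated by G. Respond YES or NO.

CNF form of G:
  S -> B T2 | S X3 | T0 A | d
  A -> T0 T1
  B -> c
  T0 -> c
  T1 -> d
  T2 -> b
  X3 -> B T1

CYK fill:
  T[0,0] 'c' = {B,T0}  orig:{B}
  T[1,1] 'b' = {T2}  orig:{}
  T[2,2] 'd' = {S,T1}  orig:{S}
  T[0,1] 'cb' = {S}
  T[1,2] 'bd' = ∅
  T[0,2] 'cbd' = ∅

S ∉ T[0,2] ⇒ NO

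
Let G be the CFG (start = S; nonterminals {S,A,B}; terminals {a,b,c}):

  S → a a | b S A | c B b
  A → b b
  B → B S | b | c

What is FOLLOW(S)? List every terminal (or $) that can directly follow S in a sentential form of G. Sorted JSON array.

FIRST iteration:
[1]
  A via A→b b: +{b}
  B via B→b: +{b}
  B via B→c: +{c}
  S via S→a a: +{a}
  S via S→b S A: +{b}
  S via S→c B b: +{c}
  FIRST(S)={a,b,c}  FIRST(A)={b}  FIRST(B)={b,c}
[2] (no change)
  FIRST(S)={a,b,c}  FIRST(A)={b}  FIRST(B)={b,c}

FOLLOW sets:
seed FOLLOW(S) with $
round 1:
  B→B S: FOLLOW(B) ⊇ FIRST(S) = {a,b,c}; new: +{a,b,c}
  B→B S: FOLLOW(S) ⊇ FOLLOW(B) ⊇ {a,b,c}; new: +{a,b,c}
  S→b S A: FOLLOW(A) ⊇ FOLLOW(S) ⊇ {$,a,b,c}; new: +{$,a,b,c}
  FOLLOW(S)={$,a,b,c}  FOLLOW(A)={$,a,b,c}  FOLLOW(B)={a,b,c}
round 2: (no change)
  FOLLOW(S)={$,a,b,c}  FOLLOW(A)={$,a,b,c}  FOLLOW(B)={a,b,c}

FOLLOW(S) = ["$", "a", "b", "c"]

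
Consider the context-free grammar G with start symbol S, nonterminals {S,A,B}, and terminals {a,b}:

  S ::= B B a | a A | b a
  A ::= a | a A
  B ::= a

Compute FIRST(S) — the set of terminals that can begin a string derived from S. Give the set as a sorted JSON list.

FIRST iteration:
[1]
  A via A→a: +{a}
  B via B→a: +{a}
  S via S→B B a: +{a}
  S via S→b a: +{b}
  S: {a,b}  A: {a}  B: {a}
[2] done
  S: {a,b}  A: {a}  B: {a}

FIRST(S) = ["a", "b"]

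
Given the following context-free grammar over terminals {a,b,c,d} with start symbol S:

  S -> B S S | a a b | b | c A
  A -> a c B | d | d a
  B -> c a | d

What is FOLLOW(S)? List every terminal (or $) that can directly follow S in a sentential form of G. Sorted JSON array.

FIRST sets, iterate to fixpoint:
[1]
  A via A→a c B: +{a}
  A via A→d: +{d}
  B via B→c a: +{c}
  B via B→d: +{d}
  S via S→B S S: +{c,d}
  S via S→a a b: +{a}
  S via S→b: +{b}
  FIRST[S]={a,b,c,d}  FIRST[A]={a,d}  FIRST[B]={c,d}
[2] (no change)
  FIRST[S]={a,b,c,d}  FIRST[A]={a,d}  FIRST[B]={c,d}

FOLLOW sets:
seed FOLLOW(S) with $
iter 1:
  S→B S S: FOLLOW(B) ⊇ FIRST(S) = {a,b,c,d}; new: +{a,b,c,d}
  S→B S S: FOLLOW(S) ⊇ FIRST(S) = {a,b,c,d}; new: +{a,b,c,d}
  S→c A: FOLLOW(A) ⊇ FOLLOW(S) ⊇ {$,a,b,c,d}; new: +{$,a,b,c,d}
  FOLLOW(S)={$,a,b,c,d}  FOLLOW(A)={$,a,b,c,d}  FOLLOW(B)={a,b,c,d}
iter 2:
  A→a c B: FOLLOW(B) ⊇ FOLLOW(A) ⊇ {$,a,b,c,d}; new: +{$}
  FOLLOW(S)={$,a,b,c,d}  FOLLOW(A)={$,a,b,c,d}  FOLLOW(B)={$,a,b,c,d}
iter 3: (stable)
  FOLLOW(S)={$,a,b,c,d}  FOLLOW(A)={$,a,b,c,d}  FOLLOW(B)={$,a,b,c,d}

FOLLOW(S) = ["$", "a", "b", "c", "d"]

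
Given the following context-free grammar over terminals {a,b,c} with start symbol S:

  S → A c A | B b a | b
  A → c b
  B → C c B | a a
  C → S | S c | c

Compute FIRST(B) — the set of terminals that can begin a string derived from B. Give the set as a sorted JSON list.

FIRST iteration:
[1]
  A via A→c b: +{c}
  B via B→a a: +{a}
  C via C→c: +{c}
  S via S→A c A: +{c}
  S via S→B b a: +{a}
  S via S→b: +{b}
  S: {a,b,c}  A: {c}  B: {a}  C: {c}
[2]
  B via B→C c B: +{c}
  C via C→S: +{a,b}
  S: {a,b,c}  A: {c}  B: {a,c}  C: {a,b,c}
[3]
  B via B→C c B: +{b}
  S: {a,b,c}  A: {c}  B: {a,b,c}  C: {a,b,c}
[4] (no change)
  S: {a,b,c}  A: {c}  B: {a,b,c}  C: {a,b,c}

FIRST(B) = ["a", "b", "c"]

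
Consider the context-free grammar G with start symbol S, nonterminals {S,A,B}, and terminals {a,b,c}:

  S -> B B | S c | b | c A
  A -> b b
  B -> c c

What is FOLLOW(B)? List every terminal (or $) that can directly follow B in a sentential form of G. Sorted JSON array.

Compute FIRST by fixpoint:
[1]
  A via A→b b: +{b}
  B via B→c c: +{c}
  S via S→B B: +{c}
  S via S→b: +{b}
  FIRST(S)={b,c}  FIRST(A)={b}  FIRST(B)={c}
[2] (no change)
  FIRST(S)={b,c}  FIRST(A)={b}  FIRST(B)={c}

FOLLOW sets:
FOLLOW(S) := {$}
iter 1:
  S→B B: FOLLOW(B) ⊇ FIRST(B) = {c}; new: +{c}
  S→B B: FOLLOW(B) ⊇ FOLLOW(S) ⊇ {$}; new: +{$}
  S→S c: FOLLOW(S) ⊇ FIRST(c) = {c}; new: +{c}
  S→c A: FOLLOW(A) ⊇ FOLLOW(S) ⊇ {$,c}; new: +{$,c}
  FOLLOW(S)={$,c}  FOLLOW(A)={$,c}  FOLLOW(B)={$,c}
iter 2: (stable)
  FOLLOW(S)={$,c}  FOLLOW(A)={$,c}  FOLLOW(B)={$,c}

FOLLOW(B) = ["$", "c"]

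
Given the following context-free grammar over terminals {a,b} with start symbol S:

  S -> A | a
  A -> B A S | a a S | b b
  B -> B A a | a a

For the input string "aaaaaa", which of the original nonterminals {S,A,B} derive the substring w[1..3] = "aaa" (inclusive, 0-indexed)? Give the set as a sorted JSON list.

Convert to CNF:
  S -> B X5 | T0 X6 | T1 T1 | a
  A -> B X2 | T0 X3 | T1 T1
  B -> B X4 | T0 T0
  T0 -> a
  T1 -> b
  X2 -> A S
  X3 -> T0 S
  X4 -> A T0
  X5 -> A S
  X6 -> T0 S

CYK table (by increasing span) (cells [i..j] with 1 ≤ i ≤ j ≤ 3 only):
  T[1,1] 'a' = {S,T0}  orig:{S}
  T[2,2] 'a' = {S,T0}  orig:{S}
  T[3,3] 'a' = {S,T0}  orig:{S}
  T[1,2] 'aa' = {B,X3,X6}  orig:{B}
  T[2,3] 'aa' = {B,X3,X6}  orig:{B}
  T[1,3] 'aaa' = {A,S}

Original NTs in T[1,3] deriving "aaa": ["A", "S"]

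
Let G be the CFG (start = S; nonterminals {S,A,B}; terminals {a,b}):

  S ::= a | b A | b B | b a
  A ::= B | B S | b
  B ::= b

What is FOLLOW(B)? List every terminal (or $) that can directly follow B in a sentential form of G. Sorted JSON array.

Compute FIRST by fixpoint:
round 1:
  A via A→b: +{b}
  B via B→b: +{b}
  S via S→a: +{a}
  S via S→b A: +{b}
  FIRST(S)={a,b}  FIRST(A)={b}  FIRST(B)={b}
round 2: (no change)
  FIRST(S)={a,b}  FIRST(A)={b}  FIRST(B)={b}

FOLLOW sets:
initialize: $ ∈ FOLLOW(S)
pass 1:
  A→B S: FOLLOW(B) ⊇ FIRST(S) = {a,b}; new: +{a,b}
  S→b A: FOLLOW(A) ⊇ FOLLOW(S) ⊇ {$}; new: +{$}
  S→b B: FOLLOW(B) ⊇ FOLLOW(S) ⊇ {$}; new: +{$}
  FOLLOW[S]={$}  FOLLOW[A]={$}  FOLLOW[B]={$,a,b}
pass 2: done
  FOLLOW[S]={$}  FOLLOW[A]={$}  FOLLOW[B]={$,a,b}

FOLLOW(B) = ["$", "a", "b"]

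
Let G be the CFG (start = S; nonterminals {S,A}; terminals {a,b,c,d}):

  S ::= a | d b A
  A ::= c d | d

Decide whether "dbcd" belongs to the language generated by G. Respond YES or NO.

Convert to CNF:
  S -> T1 X3 | a
  A -> T0 T1 | d
  T0 -> c
  T1 -> d
  T2 -> b
  X3 -> T2 A

CYK table (by increasing span):
  [0..0]={A,T1}  "d"  orig:{A}
  [1..1]={T2}  "b"  orig:{}
  [2..2]={T0}  "c"  orig:{}
  [3..3]={A,T1}  "d"  orig:{A}
  [0..1]=∅  "db"
  [1..2]=∅  "bc"
  [2..3]={A}  "cd"
  [0..2]=∅  "dbc"
  [1..3]={X3}  "bcd"  orig:{}
  [0..3]={S}  "dbcd"

S ∈ T[0,3] ⇒ YES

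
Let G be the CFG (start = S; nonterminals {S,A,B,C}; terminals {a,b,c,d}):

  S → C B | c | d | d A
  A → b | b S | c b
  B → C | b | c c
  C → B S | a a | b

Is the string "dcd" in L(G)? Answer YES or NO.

CNF form of G:
  S -> C B | T3 A | c | d
  A -> T0 S | T1 T0 | b
  B -> B S | T1 T1 | T2 T2 | b
  C -> B S | T2 T2 | b
  T0 -> b
  T1 -> c
  T2 -> a
  T3 -> d

CYK fill:
  [0..0]={S,T3}  "d"  orig:{S}
  [1..1]={S,T1}  "c"  orig:{S}
  [2..2]={S,T3}  "d"  orig:{S}
  [0..1]=∅  "dc"
  [1..2]=∅  "cd"
  [0..2]=∅  "dcd"

S ∉ T[0,2] ⇒ NO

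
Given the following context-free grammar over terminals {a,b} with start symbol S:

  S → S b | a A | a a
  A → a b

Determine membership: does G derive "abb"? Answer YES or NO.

CNF form of G:
  S -> S T1 | T0 A | T0 T0
  A -> T0 T1
  T0 -> a
  T1 -> b

CYK fill:
  [0..0]={T0}  "a"  orig:{}
  [1..1]={T1}  "b"  orig:{}
  [2..2]={T1}  "b"  orig:{}
  [0..1]={A}  "ab"
  [1..2]=∅  "bb"
  [0..2]=∅  "abb"

S ∉ T[0,2] ⇒ NO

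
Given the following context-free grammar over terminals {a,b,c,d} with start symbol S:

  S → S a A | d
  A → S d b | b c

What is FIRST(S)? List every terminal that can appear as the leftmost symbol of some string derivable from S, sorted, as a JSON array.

FIRST iteration:
[1]
  A via A→b c: +{b}
  S via S→d: +{d}
  S: {d}  A: {b}
[2]
  A via A→S d b: +{d}
  S: {d}  A: {b,d}
[3] — fixpoint
  S: {d}  A: {b,d}

FIRST(S) = ["d"]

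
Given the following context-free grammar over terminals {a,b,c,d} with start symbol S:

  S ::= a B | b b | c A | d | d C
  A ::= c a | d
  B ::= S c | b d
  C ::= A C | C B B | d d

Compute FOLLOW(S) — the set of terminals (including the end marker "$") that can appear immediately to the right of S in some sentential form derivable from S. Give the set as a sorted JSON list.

Compute FIRST by fixpoint:
iter 1:
  A via A→c a: +{c}
  A via A→d: +{d}
  B via B→b d: +{b}
  C via C→A C: +{c,d}
  S via S→a B: +{a}
  S via S→b b: +{b}
  S via S→c A: +{c}
  S via S→d: +{d}
  FIRST(S)={a,b,c,d}  FIRST(A)={c,d}  FIRST(B)={b}  FIRST(C)={c,d}
iter 2:
  B via B→S c: +{a,c,d}
  FIRST(S)={a,b,c,d}  FIRST(A)={c,d}  FIRST(B)={a,b,c,d}  FIRST(C)={c,d}
iter 3: — fixpoint
  FIRST(S)={a,b,c,d}  FIRST(A)={c,d}  FIRST(B)={a,b,c,d}  FIRST(C)={c,d}

FOLLOW iteration:
FOLLOW(S) := {$}
pass 1:
  B→S c: FOLLOW(S) ⊇ FIRST(c) = {c}; new: +{c}
  C→A C: FOLLOW(A) ⊇ FIRST(C) = {c,d}; new: +{c,d}
  C→C B B: FOLLOW(C) ⊇ FIRST(B) = {a,b,c,d}; new: +{a,b,c,d}
  C→C B B: FOLLOW(B) ⊇ FIRST(B) = {a,b,c,d}; new: +{a,b,c,d}
  S→a B: FOLLOW(B) ⊇ FOLLOW(S) ⊇ {$,c}; new: +{$}
  S→c A: FOLLOW(A) ⊇ FOLLOW(S) ⊇ {$,c}; new: +{$}
  S→d C: FOLLOW(C) ⊇ FOLLOW(S) ⊇ {$,c}; new: +{$}
  S: {$,c}  A: {$,c,d}  B: {$,a,b,c,d}  C: {$,a,b,c,d}
pass 2: (stable)
  S: {$,c}  A: {$,c,d}  B: {$,a,b,c,d}  C: {$,a,b,c,d}

FOLLOW(S) = ["$", "c"]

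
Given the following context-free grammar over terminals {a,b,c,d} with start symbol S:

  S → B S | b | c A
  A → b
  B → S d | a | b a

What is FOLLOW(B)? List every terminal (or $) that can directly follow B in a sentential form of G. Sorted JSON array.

Compute FIRST by fixpoint:
iter 1:
  A via A→b: +{b}
  B via B→a: +{a}
  B via B→b a: +{b}
  S via S→B S: +{a,b}
  S via S→c A: +{c}
  FIRST[S]={a,b,c}  FIRST[A]={b}  FIRST[B]={a,b}
iter 2:
  B via B→S d: +{c}
  FIRST[S]={a,b,c}  FIRST[A]={b}  FIRST[B]={a,b,c}
iter 3: done
  FIRST[S]={a,b,c}  FIRST[A]={b}  FIRST[B]={a,b,c}

Compute FOLLOW by fixpoint:
seed FOLLOW(S) with $
[1]
  B→S d: FOLLOW(S) ⊇ FIRST(d) = {d}; new: +{d}
  S→B S: FOLLOW(B) ⊇ FIRST(S) = {a,b,c}; new: +{a,b,c}
  S→c A: FOLLOW(A) ⊇ FOLLOW(S) ⊇ {$,d}; new: +{$,d}
  S: {$,d}  A: {$,d}  B: {a,b,c}
[2] (stable)
  S: {$,d}  A: {$,d}  B: {a,b,c}

FOLLOW(B) = ["a", "b", "c"]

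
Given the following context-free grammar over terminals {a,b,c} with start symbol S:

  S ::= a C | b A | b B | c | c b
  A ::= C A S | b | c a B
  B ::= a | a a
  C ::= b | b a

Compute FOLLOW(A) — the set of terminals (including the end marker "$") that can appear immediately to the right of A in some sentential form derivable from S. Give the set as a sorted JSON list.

FIRST iteration:
round 1:
  A via A→b: +{b}
  A via A→c a B: +{c}
  B via B→a: +{a}
  C via C→b: +{b}
  S via S→a C: +{a}
  S via S→b A: +{b}
  S via S→c: +{c}
  S: {a,b,c}  A: {b,c}  B: {a}  C: {b}
round 2: done
  S: {a,b,c}  A: {b,c}  B: {a}  C: {b}

FOLLOW sets:
FOLLOW(S) := {$}
iter 1:
  A→C A S: FOLLOW(C) ⊇ FIRST(A) = {b,c}; new: +{b,c}
  A→C A S: FOLLOW(A) ⊇ FIRST(S) = {a,b,c}; new: +{a,b,c}
  A→C A S: FOLLOW(S) ⊇ FOLLOW(A) ⊇ {a,b,c}; new: +{a,b,c}
  A→c a B: FOLLOW(B) ⊇ FOLLOW(A) ⊇ {a,b,c}; new: +{a,b,c}
  S→a C: FOLLOW(C) ⊇ FOLLOW(S) ⊇ {$,a,b,c}; new: +{$,a}
  S→b A: FOLLOW(A) ⊇ FOLLOW(S) ⊇ {$,a,b,c}; new: +{$}
  S→b B: FOLLOW(B) ⊇ FOLLOW(S) ⊇ {$,a,b,c}; new: +{$}
  S: {$,a,b,c}  A: {$,a,b,c}  B: {$,a,b,c}  C: {$,a,b,c}
iter 2: — fixpoint
  S: {$,a,b,c}  A: {$,a,b,c}  B: {$,a,b,c}  C: {$,a,b,c}

FOLLOW(A) = ["$", "a", "b", "c"]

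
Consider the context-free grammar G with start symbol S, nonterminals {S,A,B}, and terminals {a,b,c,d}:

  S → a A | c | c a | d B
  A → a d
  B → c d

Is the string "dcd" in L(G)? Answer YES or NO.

CNF form of G:
  S -> T0 A | T1 B | T2 T0 | c
  A -> T0 T1
  B -> T2 T1
  T0 -> a
  T1 -> d
  T2 -> c

CYK table (by increasing span):
  T[0,0] 'd' = {T1}  orig:{}
  T[1,1] 'c' = {S,T2}  orig:{S}
  T[2,2] 'd' = {T1}  orig:{}
  T[0,1] 'dc' = ∅
  T[1,2] 'cd' = {B}
  T[0,2] 'dcd' = {S}

S ∈ T[0,2] ⇒ YES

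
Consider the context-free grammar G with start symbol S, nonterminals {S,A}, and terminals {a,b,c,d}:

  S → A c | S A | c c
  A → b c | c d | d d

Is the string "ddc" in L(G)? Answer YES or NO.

Convert to CNF:
  S -> A T1 | S A | T1 T1
  A -> T0 T1 | T1 T2 | T2 T2
  T0 -> b
  T1 -> c
  T2 -> d

CYK table (by increasing span):
  T[0,0] 'd' = {T2}  orig:{}
  T[1,1] 'd' = {T2}  orig:{}
  T[2,2] 'c' = {T1}  orig:{}
  T[0,1] 'dd' = {A}
  T[1,2] 'dc' = ∅
  T[0,2] 'ddc' = {S}

S ∈ T[0,2] ⇒ YES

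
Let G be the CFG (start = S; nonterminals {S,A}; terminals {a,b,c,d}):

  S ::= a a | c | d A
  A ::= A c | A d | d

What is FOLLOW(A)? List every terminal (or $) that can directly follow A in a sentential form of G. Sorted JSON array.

FIRST iteration:
pass 1:
  A via A→d: +{d}
  S via S→a a: +{a}
  S via S→c: +{c}
  S via S→d A: +{d}
  FIRST[S]={a,c,d}  FIRST[A]={d}
pass 2: — fixpoint
  FIRST[S]={a,c,d}  FIRST[A]={d}

FOLLOW iteration:
seed FOLLOW(S) with $
iter 1:
  A→A c: FOLLOW(A) ⊇ FIRST(c) = {c}; new: +{c}
  A→A d: FOLLOW(A) ⊇ FIRST(d) = {d}; new: +{d}
  S→d A: FOLLOW(A) ⊇ FOLLOW(S) ⊇ {$}; new: +{$}
  FOLLOW(S)={$}  FOLLOW(A)={$,c,d}
iter 2: — fixpoint
  FOLLOW(S)={$}  FOLLOW(A)={$,c,d}

FOLLOW(A) = ["$", "c", "d"]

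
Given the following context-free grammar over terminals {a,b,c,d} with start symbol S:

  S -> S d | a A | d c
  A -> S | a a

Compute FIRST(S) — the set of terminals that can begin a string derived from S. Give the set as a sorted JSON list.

Compute FIRST by fixpoint:
iter 1:
  A via A→a a: +{a}
  S via S→a A: +{a}
  S via S→d c: +{d}
  FIRST[S]={a,d}  FIRST[A]={a}
iter 2:
  A via A→S: +{d}
  FIRST[S]={a,d}  FIRST[A]={a,d}
iter 3: — fixpoint
  FIRST[S]={a,d}  FIRST[A]={a,d}

FIRST(S) = ["a", "d"]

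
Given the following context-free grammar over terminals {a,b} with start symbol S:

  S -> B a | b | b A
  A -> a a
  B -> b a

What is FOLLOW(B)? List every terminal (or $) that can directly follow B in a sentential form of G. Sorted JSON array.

FIRST iteration:
round 1:
  A via A→a a: +{a}
  B via B→b a: +{b}
  S via S→B a: +{b}
  FIRST[S]={b}  FIRST[A]={a}  FIRST[B]={b}
round 2: — fixpoint
  FIRST[S]={b}  FIRST[A]={a}  FIRST[B]={b}

FOLLOW sets:
seed FOLLOW(S) with $
pass 1:
  S→B a: FOLLOW(B) ⊇ FIRST(a) = {a}; new: +{a}
  S→b A: FOLLOW(A) ⊇ FOLLOW(S) ⊇ {$}; new: +{$}
  S: {$}  A: {$}  B: {a}
pass 2: — fixpoint
  S: {$}  A: {$}  B: {a}

FOLLOW(B) = ["a"]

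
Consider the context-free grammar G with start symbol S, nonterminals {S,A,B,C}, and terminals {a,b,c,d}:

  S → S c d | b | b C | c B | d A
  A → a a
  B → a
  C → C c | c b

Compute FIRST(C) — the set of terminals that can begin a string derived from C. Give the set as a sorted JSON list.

FIRST sets, iterate to fixpoint:
[1]
  A via A→a a: +{a}
  B via B→a: +{a}
  C via C→c b: +{c}
  S via S→b: +{b}
  S via S→c B: +{c}
  S via S→d A: +{d}
  FIRST(S)={b,c,d}  FIRST(A)={a}  FIRST(B)={a}  FIRST(C)={c}
[2] — fixpoint
  FIRST(S)={b,c,d}  FIRST(A)={a}  FIRST(B)={a}  FIRST(C)={c}

FIRST(C) = ["c"]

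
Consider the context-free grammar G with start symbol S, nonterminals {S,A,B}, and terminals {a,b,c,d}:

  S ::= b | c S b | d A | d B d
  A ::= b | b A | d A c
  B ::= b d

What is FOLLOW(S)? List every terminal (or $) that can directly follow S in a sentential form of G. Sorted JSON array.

FIRST iteration:
[1]
  A via A→b: +{b}
  A via A→d A c: +{d}
  B via B→b d: +{b}
  S via S→b: +{b}
  S via S→c S b: +{c}
  S via S→d A: +{d}
  FIRST[S]={b,c,d}  FIRST[A]={b,d}  FIRST[B]={b}
[2] (stable)
  FIRST[S]={b,c,d}  FIRST[A]={b,d}  FIRST[B]={b}

Compute FOLLOW by fixpoint:
seed FOLLOW(S) with $
round 1:
  A→d A c: FOLLOW(A) ⊇ FIRST(c) = {c}; new: +{c}
  S→c S b: FOLLOW(S) ⊇ FIRST(b) = {b}; new: +{b}
  S→d A: FOLLOW(A) ⊇ FOLLOW(S) ⊇ {$,b}; new: +{$,b}
  S→d B d: FOLLOW(B) ⊇ FIRST(d) = {d}; new: +{d}
  FOLLOW[S]={$,b}  FOLLOW[A]={$,b,c}  FOLLOW[B]={d}
round 2: done
  FOLLOW[S]={$,b}  FOLLOW[A]={$,b,c}  FOLLOW[B]={d}

FOLLOW(S) = ["$", "b"]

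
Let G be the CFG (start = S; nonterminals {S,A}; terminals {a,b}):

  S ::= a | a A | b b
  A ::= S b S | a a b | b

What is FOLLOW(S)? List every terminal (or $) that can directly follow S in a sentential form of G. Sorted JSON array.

FIRST iteration:
[1]
  A via A→a a b: +{a}
  A via A→b: +{b}
  S via S→a: +{a}
  S via S→b b: +{b}
  S: {a,b}  A: {a,b}
[2] done
  S: {a,b}  A: {a,b}

FOLLOW iteration:
seed FOLLOW(S) with $
round 1:
  A→S b S: FOLLOW(S) ⊇ FIRST(b) = {b}; new: +{b}
  S→a A: FOLLOW(A) ⊇ FOLLOW(S) ⊇ {$,b}; new: +{$,b}
  FOLLOW[S]={$,b}  FOLLOW[A]={$,b}
round 2: done
  FOLLOW[S]={$,b}  FOLLOW[A]={$,b}

FOLLOW(S) = ["$", "b"]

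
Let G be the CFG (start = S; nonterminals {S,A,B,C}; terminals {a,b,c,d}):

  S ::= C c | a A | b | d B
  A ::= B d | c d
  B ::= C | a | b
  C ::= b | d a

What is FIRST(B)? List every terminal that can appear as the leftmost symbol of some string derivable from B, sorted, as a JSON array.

FIRST iteration:
round 1:
  A via A→c d: +{c}
  B via B→a: +{a}
  B via B→b: +{b}
  C via C→b: +{b}
  C via C→d a: +{d}
  S via S→C c: +{b,d}
  S via S→a A: +{a}
  FIRST[S]={a,b,d}  FIRST[A]={c}  FIRST[B]={a,b}  FIRST[C]={b,d}
round 2:
  A via A→B d: +{a,b}
  B via B→C: +{d}
  FIRST[S]={a,b,d}  FIRST[A]={a,b,c}  FIRST[B]={a,b,d}  FIRST[C]={b,d}
round 3:
  A via A→B d: +{d}
  FIRST[S]={a,b,d}  FIRST[A]={a,b,c,d}  FIRST[B]={a,b,d}  FIRST[C]={b,d}
round 4: — fixpoint
  FIRST[S]={a,b,d}  FIRST[A]={a,b,c,d}  FIRST[B]={a,b,d}  FIRST[C]={b,d}

FIRST(B) = ["a", "b", "d"]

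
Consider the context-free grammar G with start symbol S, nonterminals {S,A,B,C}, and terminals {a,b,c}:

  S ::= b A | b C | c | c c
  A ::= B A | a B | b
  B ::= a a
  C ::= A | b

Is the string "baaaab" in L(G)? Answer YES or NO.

CNF form of G:
  S -> T1 A | T1 C | T2 T2 | c
  A -> B A | T0 B | b
  B -> T0 T0
  C -> B A | T0 B | b
  T0 -> a
  T1 -> b
  T2 -> c

Fill CYK table bottom-up:
  T[0,0] 'b' = {A,C,T1}  orig:{A,C}
  T[1,1] 'a' = {T0}  orig:{}
  T[2,2] 'a' = {T0}  orig:{}
  T[3,3] 'a' = {T0}  orig:{}
  T[4,4] 'a' = {T0}  orig:{}
  T[5,5] 'b' = {A,C,T1}  orig:{A,C}
  T[0,1] 'ba' = ∅
  T[1,2] 'aa' = {B}
  T[2,3] 'aa' = {B}
  T[3,4] 'aa' = {B}
  T[4,5] 'ab' = ∅
  T[0,2] 'baa' = ∅
  T[1,3] 'aaa' = {A,C}
  T[2,4] 'aaa' = {A,C}
  T[3,5] 'aab' = {A,C}
  T[0,3] 'baaa' = {S}
  T[1,4] 'aaaa' = ∅
  T[2,5] 'aaab' = ∅
  T[0,4] 'baaaa' = ∅
  T[1,5] 'aaaab' = {A,C}
  T[0,5] 'baaaab' = {S}

S ∈ T[0,5] ⇒ YES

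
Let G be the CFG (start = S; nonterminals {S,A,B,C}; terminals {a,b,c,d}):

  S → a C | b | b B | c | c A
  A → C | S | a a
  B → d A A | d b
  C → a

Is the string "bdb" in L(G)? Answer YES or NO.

Convert to CNF:
  S -> T0 C | T1 B | T2 A | b | c
  A -> T0 C | T0 T0 | T1 B | T2 A | a | b | c
  B -> T3 T1 | T3 X4
  C -> a
  T0 -> a
  T1 -> b
  T2 -> c
  T3 -> d
  X4 -> A A

CYK fill:
  cell(0,0) b: {A,S,T1}  orig:{A,S}
  cell(1,1) d: {T3}  orig:{}
  cell(2,2) b: {A,S,T1}  orig:{A,S}
  cell(0,1) bd: ∅
  cell(1,2) db: {B}
  cell(0,2) bdb: {A,S}

S ∈ T[0,2] ⇒ YES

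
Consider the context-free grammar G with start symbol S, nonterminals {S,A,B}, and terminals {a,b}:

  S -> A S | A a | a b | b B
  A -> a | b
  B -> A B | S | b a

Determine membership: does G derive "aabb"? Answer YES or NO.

Convert to CNF:
  S -> A S | A T0 | T0 T1 | T1 B
  A -> a | b
  B -> A B | A S | A T0 | T0 T1 | T1 B | T1 T0
  T0 -> a
  T1 -> b

CYK table (by increasing span):
  cell(0,0) a: {A,T0}  orig:{A}
  cell(1,1) a: {A,T0}  orig:{A}
  cell(2,2) b: {A,T1}  orig:{A}
  cell(3,3) b: {A,T1}  orig:{A}
  cell(0,1) aa: {B,S}
  cell(1,2) ab: {B,S}
  cell(2,3) bb: ∅
  cell(0,2) aab: {B,S}
  cell(1,3) abb: ∅
  cell(0,3) aabb: ∅

S ∉ T[0,3] ⇒ NO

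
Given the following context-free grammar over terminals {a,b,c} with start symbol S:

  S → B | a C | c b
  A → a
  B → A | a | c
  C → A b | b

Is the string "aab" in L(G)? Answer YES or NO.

Convert to CNF:
  S -> T1 C | T2 T0 | a | c
  A -> a
  B -> a | c
  C -> A T0 | b
  T0 -> b
  T1 -> a
  T2 -> c

CYK table (by increasing span):
  cell(0,0) a: {A,B,S,T1}  orig:{A,B,S}
  cell(1,1) a: {A,B,S,T1}  orig:{A,B,S}
  cell(2,2) b: {C,T0}  orig:{C}
  cell(0,1) aa: ∅
  cell(1,2) ab: {C,S}
  cell(0,2) aab: {S}

S ∈ T[0,2] ⇒ YES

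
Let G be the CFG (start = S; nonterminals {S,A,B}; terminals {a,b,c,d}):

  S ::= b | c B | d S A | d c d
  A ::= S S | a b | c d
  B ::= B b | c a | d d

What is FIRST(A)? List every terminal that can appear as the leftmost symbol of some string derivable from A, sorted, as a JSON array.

FIRST sets, iterate to fixpoint:
iter 1:
  A via A→a b: +{a}
  A via A→c d: +{c}
  B via B→c a: +{c}
  B via B→d d: +{d}
  S via S→b: +{b}
  S via S→c B: +{c}
  S via S→d S A: +{d}
  S: {b,c,d}  A: {a,c}  B: {c,d}
iter 2:
  A via A→S S: +{b,d}
  S: {b,c,d}  A: {a,b,c,d}  B: {c,d}
iter 3: (stable)
  S: {b,c,d}  A: {a,b,c,d}  B: {c,d}

FIRST(A) = ["a", "b", "c", "d"]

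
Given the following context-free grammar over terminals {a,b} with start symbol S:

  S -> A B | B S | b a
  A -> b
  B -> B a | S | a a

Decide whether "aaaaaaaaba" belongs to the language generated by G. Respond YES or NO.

CNF form of G:
  S -> A B | B S | T1 T0
  A -> b
  B -> A B | B S | B T0 | T0 T0 | T1 T0
  T0 -> a
  T1 -> b

Fill CYK table bottom-up:
  cell(0,0) a: {T0}  orig:{}
  cell(1,1) a: {T0}  orig:{}
  cell(2,2) a: {T0}  orig:{}
  cell(3,3) a: {T0}  orig:{}
  cell(4,4) a: {T0}  orig:{}
  cell(5,5) a: {T0}  orig:{}
  cell(6,6) a: {T0}  orig:{}
  cell(7,7) a: {T0}  orig:{}
  cell(8,8) b: {A,T1}  orig:{A}
  cell(9,9) a: {T0}  orig:{}
  cell(0,1) aa: {B}
  cell(1,2) aa: {B}
  cell(2,3) aa: {B}
  cell(3,4) aa: {B}
  cell(4,5) aa: {B}
  cell(5,6) aa: {B}
  cell(6,7) aa: {B}
  cell(7,8) ab: ∅
  cell(8,9) ba: {B,S}
  cell(0,2) aaa: {B}
  cell(1,3) aaa: {B}
  cell(2,4) aaa: {B}
  cell(3,5) aaa: {B}
  cell(4,6) aaa: {B}
  cell(5,7) aaa: {B}
  cell(6,8) aab: ∅
  cell(7,9) aba: ∅
  cell(0,3) aaaa: {B}
  cell(1,4) aaaa: {B}
  cell(2,5) aaaa: {B}
  cell(3,6) aaaa: {B}
  cell(4,7) aaaa: {B}
  cell(5,8) aaab: ∅
  cell(6,9) aaba: {B,S}
  cell(0,4) aaaaa: {B}
  cell(1,5) aaaaa: {B}
  cell(2,6) aaaaa: {B}
  cell(3,7) aaaaa: {B}
  cell(4,8) aaaab: ∅
  cell(5,9) aaaba: {B,S}
  cell(0,5) aaaaaa: {B}
  cell(1,6) aaaaaa: {B}
  cell(2,7) aaaaaa: {B}
  cell(3,8) aaaaab: ∅
  cell(4,9) aaaaba: {B,S}
  cell(0,6) aaaaaaa: {B}
  cell(1,7) aaaaaaa: {B}
  cell(2,8) aaaaaab: ∅
  cell(3,9) aaaaaba: {B,S}
  cell(0,7) aaaaaaaa: {B}
  cell(1,8) aaaaaaab: ∅
  cell(2,9) aaaaaaba: {B,S}
  cell(0,8) aaaaaaaab: ∅
  cell(1,9) aaaaaaaba: {B,S}
  cell(0,9) aaaaaaaaba: {B,S}

S ∈ T[0,9] ⇒ YES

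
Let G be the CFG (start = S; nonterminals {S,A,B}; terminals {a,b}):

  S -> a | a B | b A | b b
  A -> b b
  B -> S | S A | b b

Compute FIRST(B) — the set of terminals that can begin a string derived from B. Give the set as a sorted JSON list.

FIRST sets, iterate to fixpoint:
round 1:
  A via A→b b: +{b}
  B via B→b b: +{b}
  S via S→a: +{a}
  S via S→b A: +{b}
  FIRST[S]={a,b}  FIRST[A]={b}  FIRST[B]={b}
round 2:
  B via B→S: +{a}
  FIRST[S]={a,b}  FIRST[A]={b}  FIRST[B]={a,b}
round 3: done
  FIRST[S]={a,b}  FIRST[A]={b}  FIRST[B]={a,b}

FIRST(B) = ["a", "b"]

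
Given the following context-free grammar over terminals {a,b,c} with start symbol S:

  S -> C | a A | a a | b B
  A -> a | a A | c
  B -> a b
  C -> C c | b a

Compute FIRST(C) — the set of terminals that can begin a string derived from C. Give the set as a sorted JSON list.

FIRST iteration:
iter 1:
  A via A→a: +{a}
  A via A→c: +{c}
  B via B→a b: +{a}
  C via C→b a: +{b}
  S via S→C: +{b}
  S via S→a A: +{a}
  FIRST[S]={a,b}  FIRST[A]={a,c}  FIRST[B]={a}  FIRST[C]={b}
iter 2: (stable)
  FIRST[S]={a,b}  FIRST[A]={a,c}  FIRST[B]={a}  FIRST[C]={b}

FIRST(C) = ["b"]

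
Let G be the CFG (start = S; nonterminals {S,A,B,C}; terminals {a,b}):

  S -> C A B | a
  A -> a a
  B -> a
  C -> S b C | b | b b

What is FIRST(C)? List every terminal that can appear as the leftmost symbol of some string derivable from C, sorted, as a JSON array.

Compute FIRST by fixpoint:
iter 1:
  A via A→a a: +{a}
  B via B→a: +{a}
  C via C→b: +{b}
  S via S→C A B: +{b}
  S via S→a: +{a}
  FIRST(S)={a,b}  FIRST(A)={a}  FIRST(B)={a}  FIRST(C)={b}
iter 2:
  C via C→S b C: +{a}
  FIRST(S)={a,b}  FIRST(A)={a}  FIRST(B)={a}  FIRST(C)={a,b}
iter 3: — fixpoint
  FIRST(S)={a,b}  FIRST(A)={a}  FIRST(B)={a}  FIRST(C)={a,b}

FIRST(C) = ["a", "b"]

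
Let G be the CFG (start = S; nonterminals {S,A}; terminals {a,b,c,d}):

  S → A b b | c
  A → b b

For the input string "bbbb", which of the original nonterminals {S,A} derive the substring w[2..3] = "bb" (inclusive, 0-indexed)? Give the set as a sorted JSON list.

CNF form of G:
  S -> A X1 | c
  A -> T0 T0
  T0 -> b
  X1 -> T0 T0

Fill CYK table bottom-up — only the sub-triangle for w[2..3]:
  [2..2]={T0}  "b"  orig:{}
  [3..3]={T0}  "b"  orig:{}
  [2..3]={A,X1}  "bb"  orig:{A}

Original NTs in T[2,3] deriving "bb": ["A"]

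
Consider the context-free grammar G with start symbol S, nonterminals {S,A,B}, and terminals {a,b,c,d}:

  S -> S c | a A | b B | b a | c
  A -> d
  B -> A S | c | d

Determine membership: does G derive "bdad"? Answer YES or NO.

Convert to CNF:
  S -> S T0 | T1 A | T2 B | T2 T1 | c
  A -> d
  B -> A S | c | d
  T0 -> c
  T1 -> a
  T2 -> b

CYK fill:
  T[0,0] 'b' = {T2}  orig:{}
  T[1,1] 'd' = {A,B}
  T[2,2] 'a' = {T1}  orig:{}
  T[3,3] 'd' = {A,B}
  T[0,1] 'bd' = {S}
  T[1,2] 'da' = ∅
  T[2,3] 'ad' = {S}
  T[0,2] 'bda' = ∅
  T[1,3] 'dad' = {B}
  T[0,3] 'bdad' = {S}

S ∈ T[0,3] ⇒ YES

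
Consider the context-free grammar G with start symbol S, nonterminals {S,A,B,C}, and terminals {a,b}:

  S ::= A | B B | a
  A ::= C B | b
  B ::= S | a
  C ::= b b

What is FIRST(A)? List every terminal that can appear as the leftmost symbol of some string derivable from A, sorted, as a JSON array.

FIRST sets, iterate to fixpoint:
iter 1:
  A via A→b: +{b}
  B via B→a: +{a}
  C via C→b b: +{b}
  S via S→A: +{b}
  S via S→B B: +{a}
  S: {a,b}  A: {b}  B: {a}  C: {b}
iter 2:
  B via B→S: +{b}
  S: {a,b}  A: {b}  B: {a,b}  C: {b}
iter 3: done
  S: {a,b}  A: {b}  B: {a,b}  C: {b}

FIRST(A) = ["b"]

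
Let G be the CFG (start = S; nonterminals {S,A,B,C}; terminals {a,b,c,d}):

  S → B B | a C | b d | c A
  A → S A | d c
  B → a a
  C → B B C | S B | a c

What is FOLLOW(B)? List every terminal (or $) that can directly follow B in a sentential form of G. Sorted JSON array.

FIRST sets, iterate to fixpoint:
iter 1:
  A via A→d c: +{d}
  B via B→a a: +{a}
  C via C→B B C: +{a}
  S via S→B B: +{a}
  S via S→b d: +{b}
  S via S→c A: +{c}
  FIRST[S]={a,b,c}  FIRST[A]={d}  FIRST[B]={a}  FIRST[C]={a}
iter 2:
  A via A→S A: +{a,b,c}
  C via C→S B: +{b,c}
  FIRST[S]={a,b,c}  FIRST[A]={a,b,c,d}  FIRST[B]={a}  FIRST[C]={a,b,c}
iter 3: done
  FIRST[S]={a,b,c}  FIRST[A]={a,b,c,d}  FIRST[B]={a}  FIRST[C]={a,b,c}

FOLLOW sets:
initialize: $ ∈ FOLLOW(S)
iter 1:
  A→S A: FOLLOW(S) ⊇ FIRST(A) = {a,b,c,d}; new: +{a,b,c,d}
  C→B B C: FOLLOW(B) ⊇ FIRST(B) = {a}; new: +{a}
  C→B B C: FOLLOW(B) ⊇ FIRST(C) = {a,b,c}; new: +{b,c}
  S→B B: FOLLOW(B) ⊇ FOLLOW(S) ⊇ {$,a,b,c,d}; new: +{$,d}
  S→a C: FOLLOW(C) ⊇ FOLLOW(S) ⊇ {$,a,b,c,d}; new: +{$,a,b,c,d}
  S→c A: FOLLOW(A) ⊇ FOLLOW(S) ⊇ {$,a,b,c,d}; new: +{$,a,b,c,d}
  S: {$,a,b,c,d}  A: {$,a,b,c,d}  B: {$,a,b,c,d}  C: {$,a,b,c,d}
iter 2: — fixpoint
  S: {$,a,b,c,d}  A: {$,a,b,c,d}  B: {$,a,b,c,d}  C: {$,a,b,c,d}

FOLLOW(B) = ["$", "a", "b", "c", "d"]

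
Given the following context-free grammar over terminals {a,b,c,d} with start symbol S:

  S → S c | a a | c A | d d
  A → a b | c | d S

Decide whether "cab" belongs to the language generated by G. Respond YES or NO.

CNF form of G:
  S -> S T3 | T0 T0 | T2 T2 | T3 A
  A -> T0 T1 | T2 S | c
  T0 -> a
  T1 -> b
  T2 -> d
  T3 -> c

CYK table (by increasing span):
  T[0,0] 'c' = {A,T3}  orig:{A}
  T[1,1] 'a' = {T0}  orig:{}
  T[2,2] 'b' = {T1}  orig:{}
  T[0,1] 'ca' = ∅
  T[1,2] 'ab' = {A}
  T[0,2] 'cab' = {S}

S ∈ T[0,2] ⇒ YES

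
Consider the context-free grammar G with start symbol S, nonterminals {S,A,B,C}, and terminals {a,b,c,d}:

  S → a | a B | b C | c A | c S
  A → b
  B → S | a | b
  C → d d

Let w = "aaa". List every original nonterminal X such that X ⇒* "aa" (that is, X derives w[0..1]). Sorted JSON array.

Convert to CNF:
  S -> T0 B | T1 C | T2 A | T2 S | a
  A -> b
  B -> T0 B | T1 C | T2 A | T2 S | a | b
  C -> T3 T3
  T0 -> a
  T1 -> b
  T2 -> c
  T3 -> d

CYK fill, restricted to cells inside w[0..1]:
  [0..0]={B,S,T0}  "a"  orig:{B,S}
  [1..1]={B,S,T0}  "a"  orig:{B,S}
  [0..1]={B,S}  "aa"

Original NTs in T[0,1] deriving "aa": ["B", "S"]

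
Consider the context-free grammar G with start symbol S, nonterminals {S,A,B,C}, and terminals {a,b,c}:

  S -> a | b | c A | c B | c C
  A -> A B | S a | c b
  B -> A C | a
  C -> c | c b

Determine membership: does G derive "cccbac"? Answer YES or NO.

Convert to CNF:
  S -> T1 A | T1 B | T1 C | a | b
  A -> A B | S T0 | T1 T2
  B -> A C | a
  C -> T1 T2 | c
  T0 -> a
  T1 -> c
  T2 -> b

Fill CYK table bottom-up:
  [0..0]={C,T1}  "c"  orig:{C}
  [1..1]={C,T1}  "c"  orig:{C}
  [2..2]={C,T1}  "c"  orig:{C}
  [3..3]={S,T2}  "b"  orig:{S}
  [4..4]={B,S,T0}  "a"  orig:{B,S}
  [5..5]={C,T1}  "c"  orig:{C}
  [0..1]={S}  "cc"
  [1..2]={S}  "cc"
  [2..3]={A,C}  "cb"
  [3..4]={A}  "ba"
  [4..5]=∅  "ac"
  [0..2]=∅  "ccc"
  [1..3]={S}  "ccb"
  [2..4]={A,S}  "cba"
  [3..5]={B}  "bac"
  [0..3]=∅  "cccb"
  [1..4]={A,S}  "ccba"
  [2..5]={B,S}  "cbac"
  [0..4]={S}  "cccba"
  [1..5]={B,S}  "ccbac"
  [0..5]={S}  "cccbac"

S ∈ T[0,5] ⇒ YES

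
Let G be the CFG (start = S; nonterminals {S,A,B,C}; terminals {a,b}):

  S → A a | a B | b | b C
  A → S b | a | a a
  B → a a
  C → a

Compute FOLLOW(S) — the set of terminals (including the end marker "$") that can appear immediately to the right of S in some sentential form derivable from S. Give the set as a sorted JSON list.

FIRST sets, iterate to fixpoint:
[1]
  A via A→a: +{a}
  B via B→a a: +{a}
  C via C→a: +{a}
  S via S→A a: +{a}
  S via S→b: +{b}
  S: {a,b}  A: {a}  B: {a}  C: {a}
[2]
  A via A→S b: +{b}
  S: {a,b}  A: {a,b}  B: {a}  C: {a}
[3] (no change)
  S: {a,b}  A: {a,b}  B: {a}  C: {a}

FOLLOW iteration:
initialize: $ ∈ FOLLOW(S)
[1]
  A→S b: FOLLOW(S) ⊇ FIRST(b) = {b}; new: +{b}
  S→A a: FOLLOW(A) ⊇ FIRST(a) = {a}; new: +{a}
  S→a B: FOLLOW(B) ⊇ FOLLOW(S) ⊇ {$,b}; new: +{$,b}
  S→b C: FOLLOW(C) ⊇ FOLLOW(S) ⊇ {$,b}; new: +{$,b}
  FOLLOW[S]={$,b}  FOLLOW[A]={a}  FOLLOW[B]={$,b}  FOLLOW[C]={$,b}
[2] done
  FOLLOW[S]={$,b}  FOLLOW[A]={a}  FOLLOW[B]={$,b}  FOLLOW[C]={$,b}

FOLLOW(S) = ["$", "b"]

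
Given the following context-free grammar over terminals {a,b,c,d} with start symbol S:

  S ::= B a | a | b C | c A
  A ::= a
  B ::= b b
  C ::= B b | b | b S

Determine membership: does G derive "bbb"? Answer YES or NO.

CNF form of G:
  S -> B T1 | T0 C | T2 A | a
  A -> a
  B -> T0 T0
  C -> B T0 | T0 S | b
  T0 -> b
  T1 -> a
  T2 -> c

CYK fill:
  cell(0,0) b: {C,T0}  orig:{C}
  cell(1,1) b: {C,T0}  orig:{C}
  cell(2,2) b: {C,T0}  orig:{C}
  cell(0,1) bb: {B,S}
  cell(1,2) bb: {B,S}
  cell(0,2) bbb: {C}

S ∉ T[0,2] ⇒ NO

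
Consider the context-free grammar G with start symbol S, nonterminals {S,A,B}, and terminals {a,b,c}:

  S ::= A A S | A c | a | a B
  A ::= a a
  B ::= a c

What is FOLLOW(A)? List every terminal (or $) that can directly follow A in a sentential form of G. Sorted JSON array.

FIRST iteration:
round 1:
  A via A→a a: +{a}
  B via B→a c: +{a}
  S via S→A A S: +{a}
  FIRST(S)={a}  FIRST(A)={a}  FIRST(B)={a}
round 2: (no change)
  FIRST(S)={a}  FIRST(A)={a}  FIRST(B)={a}

FOLLOW iteration:
initialize: $ ∈ FOLLOW(S)
pass 1:
  S→A A S: FOLLOW(A) ⊇ FIRST(A) = {a}; new: +{a}
  S→A c: FOLLOW(A) ⊇ FIRST(c) = {c}; new: +{c}
  S→a B: FOLLOW(B) ⊇ FOLLOW(S) ⊇ {$}; new: +{$}
  FOLLOW[S]={$}  FOLLOW[A]={a,c}  FOLLOW[B]={$}
pass 2: — fixpoint
  FOLLOW[S]={$}  FOLLOW[A]={a,c}  FOLLOW[B]={$}

FOLLOW(A) = ["a", "c"]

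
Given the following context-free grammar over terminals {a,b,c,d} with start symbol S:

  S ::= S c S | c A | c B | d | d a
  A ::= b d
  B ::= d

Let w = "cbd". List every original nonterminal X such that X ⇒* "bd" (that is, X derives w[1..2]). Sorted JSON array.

CNF form of G:
  S -> S X4 | T1 T3 | T2 A | T2 B | d
  A -> T0 T1
  B -> d
  T0 -> b
  T1 -> d
  T2 -> c
  T3 -> a
  X4 -> T2 S

Fill CYK table bottom-up (cells [i..j] with 1 ≤ i ≤ j ≤ 2 only):
  T[1,1] 'b' = {T0}  orig:{}
  T[2,2] 'd' = {B,S,T1}  orig:{B,S}
  T[1,2] 'bd' = {A}

Original NTs in T[1,2] deriving "bd": ["A"]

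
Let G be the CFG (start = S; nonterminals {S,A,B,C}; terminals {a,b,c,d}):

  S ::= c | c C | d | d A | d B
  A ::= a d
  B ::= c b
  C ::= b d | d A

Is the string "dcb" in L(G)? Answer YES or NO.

CNF form of G:
  S -> T1 A | T1 B | T2 C | c | d
  A -> T0 T1
  B -> T2 T3
  C -> T1 A | T3 T1
  T0 -> a
  T1 -> d
  T2 -> c
  T3 -> b

CYK table (by increasing span):
  [0..0]={S,T1}  "d"  orig:{S}
  [1..1]={S,T2}  "c"  orig:{S}
  [2..2]={T3}  "b"  orig:{}
  [0..1]=∅  "dc"
  [1..2]={B}  "cb"
  [0..2]={S}  "dcb"

S ∈ T[0,2] ⇒ YES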